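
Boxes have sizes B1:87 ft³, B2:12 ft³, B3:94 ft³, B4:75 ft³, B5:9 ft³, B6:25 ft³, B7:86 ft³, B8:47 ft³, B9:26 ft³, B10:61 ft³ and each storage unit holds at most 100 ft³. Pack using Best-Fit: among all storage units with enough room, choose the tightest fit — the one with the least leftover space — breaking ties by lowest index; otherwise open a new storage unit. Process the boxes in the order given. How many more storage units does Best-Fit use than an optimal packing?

Best-Fit: [87,12] [94] [75,9] [25,47,26] [86] [61] → 6 storage units.
Total size 522 ft³; any packing needs at least ⌈522/100⌉ = 6 storage units.
So 6 is already optimal.

0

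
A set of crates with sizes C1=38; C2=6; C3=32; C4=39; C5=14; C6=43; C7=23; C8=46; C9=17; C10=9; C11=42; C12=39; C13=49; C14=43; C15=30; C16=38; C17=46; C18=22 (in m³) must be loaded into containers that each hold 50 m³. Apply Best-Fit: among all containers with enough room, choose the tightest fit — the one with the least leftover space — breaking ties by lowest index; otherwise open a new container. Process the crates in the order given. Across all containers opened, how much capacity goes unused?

124

Put C1 (38 m³) in container 1; 12 m³ remain.
Put C2 (6 m³) in container 1; 6 m³ remain.
Put C3 (32 m³) in container 2; 18 m³ remain.
Put C4 (39 m³) in container 3; 11 m³ remain.
Put C5 (14 m³) in container 2; 4 m³ remain.
Put C6 (43 m³) in container 4; 7 m³ remain.
Put C7 (23 m³) in container 5; 27 m³ remain.
Put C8 (46 m³) in container 6; 4 m³ remain.
Put C9 (17 m³) in container 5; 10 m³ remain.
Put C10 (9 m³) in container 5; 1 m³ remain.
Put C11 (42 m³) in container 7; 8 m³ remain.
Put C12 (39 m³) in container 8; 11 m³ remain.
Put C13 (49 m³) in container 9; 1 m³ remain.
Put C14 (43 m³) in container 10; 7 m³ remain.
Put C15 (30 m³) in container 11; 20 m³ remain.
Put C16 (38 m³) in container 12; 12 m³ remain.
Put C17 (46 m³) in container 13; 4 m³ remain.
Put C18 (22 m³) in container 14; 28 m³ remain.
14 containers × 50 m³ = 700 m³; used 576 m³; unused 124 m³.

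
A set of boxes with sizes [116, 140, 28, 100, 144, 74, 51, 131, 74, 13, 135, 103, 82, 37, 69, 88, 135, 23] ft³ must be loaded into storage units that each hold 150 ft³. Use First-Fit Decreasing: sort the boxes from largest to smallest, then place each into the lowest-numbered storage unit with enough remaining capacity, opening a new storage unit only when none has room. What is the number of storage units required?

12

Sorted descending: 144, 140, 135, 135, 131, 116, 103, 100, 88, 82, 74, 74, 69, 51, 37, 28, 23, 13.
storage unit 1: place 144 ft³, 6 ft³ left
storage unit 2: place 140 ft³, 10 ft³ left
storage unit 3: place 135 ft³, 15 ft³ left
storage unit 4: place 135 ft³, 15 ft³ left
storage unit 5: place 131 ft³, 19 ft³ left
storage unit 6: place 116 ft³, 34 ft³ left
storage unit 7: place 103 ft³, 47 ft³ left
storage unit 8: place 100 ft³, 50 ft³ left
storage unit 9: place 88 ft³, 62 ft³ left
storage unit 10: place 82 ft³, 68 ft³ left
storage unit 11: place 74 ft³, 76 ft³ left
storage unit 11: place 74 ft³, 2 ft³ left
storage unit 12: place 69 ft³, 81 ft³ left
storage unit 9: place 51 ft³, 11 ft³ left
storage unit 7: place 37 ft³, 10 ft³ left
storage unit 6: place 28 ft³, 6 ft³ left
storage unit 8: place 23 ft³, 27 ft³ left
storage unit 3: place 13 ft³, 2 ft³ left
Final storage units: [144] [140] [135,13] [135] [131] [116,28] [103,37] [100,23] [88,51] [82] [74,74] [69].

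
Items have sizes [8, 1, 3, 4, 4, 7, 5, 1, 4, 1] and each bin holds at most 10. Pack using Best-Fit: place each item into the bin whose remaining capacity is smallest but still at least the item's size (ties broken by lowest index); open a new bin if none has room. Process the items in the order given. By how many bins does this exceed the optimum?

1

Best-Fit: [8,1,1] [3,4] [4,5,1] [7] [4] → 5 bins.
Total size 38; any packing needs at least ⌈38/10⌉ = 4 bins.
An optimal packing achieves that bound: [8,1,1] [7,3] [5,4,1] [4,4] → 4 bins.
Excess: 5 − 4 = 1.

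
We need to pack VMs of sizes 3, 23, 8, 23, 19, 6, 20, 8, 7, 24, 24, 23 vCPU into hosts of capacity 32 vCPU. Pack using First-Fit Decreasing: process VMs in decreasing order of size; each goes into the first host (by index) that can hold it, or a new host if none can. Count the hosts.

7 hosts

Sorted descending: 24, 24, 23, 23, 23, 20, 19, 8, 8, 7, 6, 3.
host 1: place 24 vCPU, 8 vCPU left
host 2: place 24 vCPU, 8 vCPU left
host 3: place 23 vCPU, 9 vCPU left
host 4: place 23 vCPU, 9 vCPU left
host 5: place 23 vCPU, 9 vCPU left
host 6: place 20 vCPU, 12 vCPU left
host 7: place 19 vCPU, 13 vCPU left
host 1: place 8 vCPU, 0 vCPU left
host 2: place 8 vCPU, 0 vCPU left
host 3: place 7 vCPU, 2 vCPU left
host 4: place 6 vCPU, 3 vCPU left
host 4: place 3 vCPU, 0 vCPU left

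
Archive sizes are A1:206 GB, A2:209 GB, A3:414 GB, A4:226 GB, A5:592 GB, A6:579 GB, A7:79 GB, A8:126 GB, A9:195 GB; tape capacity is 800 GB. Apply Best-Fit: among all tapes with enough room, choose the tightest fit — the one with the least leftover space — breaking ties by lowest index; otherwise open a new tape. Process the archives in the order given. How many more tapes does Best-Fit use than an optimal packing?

0

Best-Fit: [206,209,226,79] [414] [592,126] [579,195] → 4 tapes.
Total size 2626 GB; any packing needs at least ⌈2626/800⌉ = 4 tapes.
So 4 is already optimal.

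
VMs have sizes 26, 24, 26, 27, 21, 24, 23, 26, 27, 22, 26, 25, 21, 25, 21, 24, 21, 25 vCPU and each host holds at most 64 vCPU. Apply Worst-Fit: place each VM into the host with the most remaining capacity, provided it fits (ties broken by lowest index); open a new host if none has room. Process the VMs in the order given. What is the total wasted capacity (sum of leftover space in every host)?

142

26 vCPU → host 1 (remaining 38 vCPU)
24 vCPU → host 1 (remaining 14 vCPU)
26 vCPU → host 2 (remaining 38 vCPU)
27 vCPU → host 2 (remaining 11 vCPU)
21 vCPU → host 3 (remaining 43 vCPU)
24 vCPU → host 3 (remaining 19 vCPU)
23 vCPU → host 4 (remaining 41 vCPU)
26 vCPU → host 4 (remaining 15 vCPU)
27 vCPU → host 5 (remaining 37 vCPU)
22 vCPU → host 5 (remaining 15 vCPU)
26 vCPU → host 6 (remaining 38 vCPU)
25 vCPU → host 6 (remaining 13 vCPU)
21 vCPU → host 7 (remaining 43 vCPU)
25 vCPU → host 7 (remaining 18 vCPU)
21 vCPU → host 8 (remaining 43 vCPU)
24 vCPU → host 8 (remaining 19 vCPU)
21 vCPU → host 9 (remaining 43 vCPU)
25 vCPU → host 9 (remaining 18 vCPU)
9 hosts × 64 vCPU = 576 vCPU; used 434 vCPU; unused 142 vCPU.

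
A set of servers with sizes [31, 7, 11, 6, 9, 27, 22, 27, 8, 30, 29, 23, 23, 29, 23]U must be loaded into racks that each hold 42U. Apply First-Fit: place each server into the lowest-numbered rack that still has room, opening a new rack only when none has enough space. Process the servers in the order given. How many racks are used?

31U → rack 1 (remaining 11U)
7U → rack 1 (remaining 4U)
11U → rack 2 (remaining 31U)
6U → rack 2 (remaining 25U)
9U → rack 2 (remaining 16U)
27U → rack 3 (remaining 15U)
22U → rack 4 (remaining 20U)
27U → rack 5 (remaining 15U)
8U → rack 2 (remaining 8U)
30U → rack 6 (remaining 12U)
29U → rack 7 (remaining 13U)
23U → rack 8 (remaining 19U)
23U → rack 9 (remaining 19U)
29U → rack 10 (remaining 13U)
23U → rack 11 (remaining 19U)
Final racks: [31,7] [11,6,9,8] [27] [22] [27] [30] [29] [23] [23] [29] [23].

11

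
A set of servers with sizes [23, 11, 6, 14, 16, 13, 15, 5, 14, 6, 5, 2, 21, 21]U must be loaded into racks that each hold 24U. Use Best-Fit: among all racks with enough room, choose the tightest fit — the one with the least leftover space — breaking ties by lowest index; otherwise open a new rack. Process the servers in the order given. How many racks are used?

9 racks

rack 1: place 23U, 1U left
rack 2: place 11U, 13U left
rack 2: place 6U, 7U left
rack 3: place 14U, 10U left
rack 4: place 16U, 8U left
rack 5: place 13U, 11U left
rack 6: place 15U, 9U left
rack 2: place 5U, 2U left
rack 7: place 14U, 10U left
rack 4: place 6U, 2U left
rack 6: place 5U, 4U left
rack 2: place 2U, 0U left
rack 8: place 21U, 3U left
rack 9: place 21U, 3U left
Final racks: [23] [11,6,5,2] [14] [16,6] [13] [15,5] [14] [21] [21].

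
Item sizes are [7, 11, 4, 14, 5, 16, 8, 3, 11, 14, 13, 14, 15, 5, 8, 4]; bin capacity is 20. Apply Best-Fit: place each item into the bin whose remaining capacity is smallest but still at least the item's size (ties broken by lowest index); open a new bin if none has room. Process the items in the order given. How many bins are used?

7 → bin 1 (remaining 13)
11 → bin 1 (remaining 2)
4 → bin 2 (remaining 16)
14 → bin 2 (remaining 2)
5 → bin 3 (remaining 15)
16 → bin 4 (remaining 4)
8 → bin 3 (remaining 7)
3 → bin 4 (remaining 1)
11 → bin 5 (remaining 9)
14 → bin 6 (remaining 6)
13 → bin 7 (remaining 7)
14 → bin 8 (remaining 6)
15 → bin 9 (remaining 5)
5 → bin 9 (remaining 0)
8 → bin 5 (remaining 1)
4 → bin 6 (remaining 2)

9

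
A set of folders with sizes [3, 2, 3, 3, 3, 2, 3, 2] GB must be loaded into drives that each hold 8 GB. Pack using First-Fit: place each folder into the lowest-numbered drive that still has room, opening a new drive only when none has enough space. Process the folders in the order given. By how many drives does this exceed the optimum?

0

First-Fit: [3,2,3] [3,3,2] [3,2] → 3 drives.
Total size 21 GB; any packing needs at least ⌈21/8⌉ = 3 drives.
So 3 is already optimal.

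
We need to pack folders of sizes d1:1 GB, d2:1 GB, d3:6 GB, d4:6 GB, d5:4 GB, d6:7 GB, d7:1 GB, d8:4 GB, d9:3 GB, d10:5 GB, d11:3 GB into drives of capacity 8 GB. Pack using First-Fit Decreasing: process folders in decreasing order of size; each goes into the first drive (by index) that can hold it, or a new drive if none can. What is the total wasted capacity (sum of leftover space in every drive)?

Sorted descending: 7, 6, 6, 5, 4, 4, 3, 3, 1, 1, 1.
7 GB → drive 1 (remaining 1 GB)
6 GB → drive 2 (remaining 2 GB)
6 GB → drive 3 (remaining 2 GB)
5 GB → drive 4 (remaining 3 GB)
4 GB → drive 5 (remaining 4 GB)
4 GB → drive 5 (remaining 0 GB)
3 GB → drive 4 (remaining 0 GB)
3 GB → drive 6 (remaining 5 GB)
1 GB → drive 1 (remaining 0 GB)
1 GB → drive 2 (remaining 1 GB)
1 GB → drive 2 (remaining 0 GB)
6 drives × 8 GB = 48 GB; used 41 GB; unused 7 GB.

7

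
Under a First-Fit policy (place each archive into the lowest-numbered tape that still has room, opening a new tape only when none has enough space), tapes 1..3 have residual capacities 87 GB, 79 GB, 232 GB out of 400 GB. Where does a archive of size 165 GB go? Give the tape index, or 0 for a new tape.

Tapes with room: tape 3 (232 GB).
The first with room is tape 3.

3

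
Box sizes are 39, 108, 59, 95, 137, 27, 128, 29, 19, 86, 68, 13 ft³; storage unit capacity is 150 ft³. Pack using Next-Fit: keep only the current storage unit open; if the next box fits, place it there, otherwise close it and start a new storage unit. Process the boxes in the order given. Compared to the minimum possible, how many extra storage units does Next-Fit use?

Next-Fit: [39,108] [59] [95] [137] [27] [128] [29,19,86] [68,13] → 8 storage units.
Total size 808 ft³; any packing needs at least ⌈808/150⌉ = 6 storage units.
An optimal packing achieves that bound: [137,13] [128,19] [108,39] [95,29] [86,59] [68,27] → 6 storage units.
Excess: 8 − 6 = 2.

2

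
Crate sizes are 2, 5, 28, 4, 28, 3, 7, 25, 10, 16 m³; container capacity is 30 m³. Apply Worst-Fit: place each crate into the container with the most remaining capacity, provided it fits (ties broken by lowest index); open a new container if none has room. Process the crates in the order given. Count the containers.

5

container 1: place 2 m³, 28 m³ left
container 1: place 5 m³, 23 m³ left
container 2: place 28 m³, 2 m³ left
container 1: place 4 m³, 19 m³ left
container 3: place 28 m³, 2 m³ left
container 1: place 3 m³, 16 m³ left
container 1: place 7 m³, 9 m³ left
container 4: place 25 m³, 5 m³ left
container 5: place 10 m³, 20 m³ left
container 5: place 16 m³, 4 m³ left
Final containers: [2,5,4,3,7] [28] [28] [25] [10,16].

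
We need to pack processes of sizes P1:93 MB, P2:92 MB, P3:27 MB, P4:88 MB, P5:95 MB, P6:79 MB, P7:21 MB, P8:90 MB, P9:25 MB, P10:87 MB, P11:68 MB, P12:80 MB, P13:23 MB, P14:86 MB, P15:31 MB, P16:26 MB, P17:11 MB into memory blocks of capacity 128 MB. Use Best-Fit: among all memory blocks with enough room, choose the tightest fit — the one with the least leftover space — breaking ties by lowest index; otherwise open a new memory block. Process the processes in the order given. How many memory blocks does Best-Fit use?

10 memory blocks

Put P1 (93 MB) in memory block 1; 35 MB remain.
Put P2 (92 MB) in memory block 2; 36 MB remain.
Put P3 (27 MB) in memory block 1; 8 MB remain.
Put P4 (88 MB) in memory block 3; 40 MB remain.
Put P5 (95 MB) in memory block 4; 33 MB remain.
Put P6 (79 MB) in memory block 5; 49 MB remain.
Put P7 (21 MB) in memory block 4; 12 MB remain.
Put P8 (90 MB) in memory block 6; 38 MB remain.
Put P9 (25 MB) in memory block 2; 11 MB remain.
Put P10 (87 MB) in memory block 7; 41 MB remain.
Put P11 (68 MB) in memory block 8; 60 MB remain.
Put P12 (80 MB) in memory block 9; 48 MB remain.
Put P13 (23 MB) in memory block 6; 15 MB remain.
Put P14 (86 MB) in memory block 10; 42 MB remain.
Put P15 (31 MB) in memory block 3; 9 MB remain.
Put P16 (26 MB) in memory block 7; 15 MB remain.
Put P17 (11 MB) in memory block 2; 0 MB remain.
Final memory blocks: [93,27] [92,25,11] [88,31] [95,21] [79] [90,23] [87,26] [68] [80] [86].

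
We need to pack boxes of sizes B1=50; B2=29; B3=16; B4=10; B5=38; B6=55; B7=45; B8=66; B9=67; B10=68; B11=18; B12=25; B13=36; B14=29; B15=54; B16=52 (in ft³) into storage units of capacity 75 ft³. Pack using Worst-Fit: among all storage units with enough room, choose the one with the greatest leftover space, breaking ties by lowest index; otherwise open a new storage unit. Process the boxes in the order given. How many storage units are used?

11 storage units

B1 (50 ft³) → storage unit 1 (remaining 25 ft³)
B2 (29 ft³) → storage unit 2 (remaining 46 ft³)
B3 (16 ft³) → storage unit 2 (remaining 30 ft³)
B4 (10 ft³) → storage unit 2 (remaining 20 ft³)
B5 (38 ft³) → storage unit 3 (remaining 37 ft³)
B6 (55 ft³) → storage unit 4 (remaining 20 ft³)
B7 (45 ft³) → storage unit 5 (remaining 30 ft³)
B8 (66 ft³) → storage unit 6 (remaining 9 ft³)
B9 (67 ft³) → storage unit 7 (remaining 8 ft³)
B10 (68 ft³) → storage unit 8 (remaining 7 ft³)
B11 (18 ft³) → storage unit 3 (remaining 19 ft³)
B12 (25 ft³) → storage unit 5 (remaining 5 ft³)
B13 (36 ft³) → storage unit 9 (remaining 39 ft³)
B14 (29 ft³) → storage unit 9 (remaining 10 ft³)
B15 (54 ft³) → storage unit 10 (remaining 21 ft³)
B16 (52 ft³) → storage unit 11 (remaining 23 ft³)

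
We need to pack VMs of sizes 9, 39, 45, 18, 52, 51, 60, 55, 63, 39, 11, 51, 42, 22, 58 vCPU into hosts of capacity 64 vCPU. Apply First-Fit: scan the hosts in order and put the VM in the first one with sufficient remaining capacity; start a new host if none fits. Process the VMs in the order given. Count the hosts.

11

9 vCPU → host 1 (remaining 55 vCPU)
39 vCPU → host 1 (remaining 16 vCPU)
45 vCPU → host 2 (remaining 19 vCPU)
18 vCPU → host 2 (remaining 1 vCPU)
52 vCPU → host 3 (remaining 12 vCPU)
51 vCPU → host 4 (remaining 13 vCPU)
60 vCPU → host 5 (remaining 4 vCPU)
55 vCPU → host 6 (remaining 9 vCPU)
63 vCPU → host 7 (remaining 1 vCPU)
39 vCPU → host 8 (remaining 25 vCPU)
11 vCPU → host 1 (remaining 5 vCPU)
51 vCPU → host 9 (remaining 13 vCPU)
42 vCPU → host 10 (remaining 22 vCPU)
22 vCPU → host 8 (remaining 3 vCPU)
58 vCPU → host 11 (remaining 6 vCPU)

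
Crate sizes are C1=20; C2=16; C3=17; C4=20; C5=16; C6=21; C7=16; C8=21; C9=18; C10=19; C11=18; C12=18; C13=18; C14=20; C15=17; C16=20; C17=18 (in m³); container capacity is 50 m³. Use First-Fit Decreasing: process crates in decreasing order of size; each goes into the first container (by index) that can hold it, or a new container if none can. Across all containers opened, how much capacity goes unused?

87

Sorted descending: 21, 21, 20, 20, 20, 20, 19, 18, 18, 18, 18, 18, 17, 17, 16, 16, 16.
21 m³ → container 1 (remaining 29 m³)
21 m³ → container 1 (remaining 8 m³)
20 m³ → container 2 (remaining 30 m³)
20 m³ → container 2 (remaining 10 m³)
20 m³ → container 3 (remaining 30 m³)
20 m³ → container 3 (remaining 10 m³)
19 m³ → container 4 (remaining 31 m³)
18 m³ → container 4 (remaining 13 m³)
18 m³ → container 5 (remaining 32 m³)
18 m³ → container 5 (remaining 14 m³)
18 m³ → container 6 (remaining 32 m³)
18 m³ → container 6 (remaining 14 m³)
17 m³ → container 7 (remaining 33 m³)
17 m³ → container 7 (remaining 16 m³)
16 m³ → container 7 (remaining 0 m³)
16 m³ → container 8 (remaining 34 m³)
16 m³ → container 8 (remaining 18 m³)
8 containers × 50 m³ = 400 m³; used 313 m³; unused 87 m³.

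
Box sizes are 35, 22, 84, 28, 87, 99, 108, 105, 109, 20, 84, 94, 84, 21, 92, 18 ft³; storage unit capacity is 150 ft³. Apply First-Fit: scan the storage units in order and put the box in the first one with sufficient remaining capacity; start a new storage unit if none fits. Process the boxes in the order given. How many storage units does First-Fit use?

storage unit 1: place 35 ft³, 115 ft³ left
storage unit 1: place 22 ft³, 93 ft³ left
storage unit 1: place 84 ft³, 9 ft³ left
storage unit 2: place 28 ft³, 122 ft³ left
storage unit 2: place 87 ft³, 35 ft³ left
storage unit 3: place 99 ft³, 51 ft³ left
storage unit 4: place 108 ft³, 42 ft³ left
storage unit 5: place 105 ft³, 45 ft³ left
storage unit 6: place 109 ft³, 41 ft³ left
storage unit 2: place 20 ft³, 15 ft³ left
storage unit 7: place 84 ft³, 66 ft³ left
storage unit 8: place 94 ft³, 56 ft³ left
storage unit 9: place 84 ft³, 66 ft³ left
storage unit 3: place 21 ft³, 30 ft³ left
storage unit 10: place 92 ft³, 58 ft³ left
storage unit 3: place 18 ft³, 12 ft³ left

10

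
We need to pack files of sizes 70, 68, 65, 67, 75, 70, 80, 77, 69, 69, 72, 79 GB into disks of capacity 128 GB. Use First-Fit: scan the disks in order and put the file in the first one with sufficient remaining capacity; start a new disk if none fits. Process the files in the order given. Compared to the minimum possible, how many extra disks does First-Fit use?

First-Fit: [70] [68] [65] [67] [75] [70] [80] [77] [69] [69] [72] [79] → 12 disks.
12 files exceed 64 GB (half the capacity), and no two of those can share a disk, so at least 12 disks are needed.
So 12 is already optimal.

0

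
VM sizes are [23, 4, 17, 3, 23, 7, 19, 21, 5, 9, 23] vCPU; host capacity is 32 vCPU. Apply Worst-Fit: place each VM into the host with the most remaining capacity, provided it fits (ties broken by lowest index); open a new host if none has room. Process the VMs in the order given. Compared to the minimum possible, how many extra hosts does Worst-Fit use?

Worst-Fit: [23,4] [17,3,7] [23] [19,5] [21,9] [23] → 6 hosts.
6 VMs exceed 16 vCPU (half the capacity), and no two of those can share a host, so at least 6 hosts are needed.
So 6 is already optimal.

0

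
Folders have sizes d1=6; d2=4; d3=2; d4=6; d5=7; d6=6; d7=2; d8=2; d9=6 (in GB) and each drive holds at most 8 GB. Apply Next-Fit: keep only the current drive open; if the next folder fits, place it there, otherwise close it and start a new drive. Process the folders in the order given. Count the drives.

d1 (6 GB) → drive 1 (remaining 2 GB)
d2 (4 GB) → drive 2 (remaining 4 GB)
d3 (2 GB) → drive 2 (remaining 2 GB)
d4 (6 GB) → drive 3 (remaining 2 GB)
d5 (7 GB) → drive 4 (remaining 1 GB)
d6 (6 GB) → drive 5 (remaining 2 GB)
d7 (2 GB) → drive 5 (remaining 0 GB)
d8 (2 GB) → drive 6 (remaining 6 GB)
d9 (6 GB) → drive 6 (remaining 0 GB)

6 drives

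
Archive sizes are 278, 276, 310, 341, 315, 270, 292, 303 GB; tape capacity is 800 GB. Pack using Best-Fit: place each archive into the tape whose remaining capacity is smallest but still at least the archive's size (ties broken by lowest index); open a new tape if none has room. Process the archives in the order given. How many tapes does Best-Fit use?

4 tapes

Put 278 GB in tape 1; 522 GB remain.
Put 276 GB in tape 1; 246 GB remain.
Put 310 GB in tape 2; 490 GB remain.
Put 341 GB in tape 2; 149 GB remain.
Put 315 GB in tape 3; 485 GB remain.
Put 270 GB in tape 3; 215 GB remain.
Put 292 GB in tape 4; 508 GB remain.
Put 303 GB in tape 4; 205 GB remain.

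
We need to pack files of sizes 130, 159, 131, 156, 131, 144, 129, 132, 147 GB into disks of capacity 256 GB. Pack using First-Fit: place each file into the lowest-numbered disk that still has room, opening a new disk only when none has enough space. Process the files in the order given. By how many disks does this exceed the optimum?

First-Fit: [130] [159] [131] [156] [131] [144] [129] [132] [147] → 9 disks.
9 files exceed 128 GB (half the capacity), and no two of those can share a disk, so at least 9 disks are needed.
So 9 is already optimal.

0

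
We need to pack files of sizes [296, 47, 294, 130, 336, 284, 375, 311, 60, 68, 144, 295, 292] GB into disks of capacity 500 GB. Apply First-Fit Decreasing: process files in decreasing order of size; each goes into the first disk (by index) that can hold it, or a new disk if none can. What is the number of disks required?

8 disks

Sorted descending: 375, 336, 311, 296, 295, 294, 292, 284, 144, 130, 68, 60, 47.
Put 375 GB in disk 1; 125 GB remain.
Put 336 GB in disk 2; 164 GB remain.
Put 311 GB in disk 3; 189 GB remain.
Put 296 GB in disk 4; 204 GB remain.
Put 295 GB in disk 5; 205 GB remain.
Put 294 GB in disk 6; 206 GB remain.
Put 292 GB in disk 7; 208 GB remain.
Put 284 GB in disk 8; 216 GB remain.
Put 144 GB in disk 2; 20 GB remain.
Put 130 GB in disk 3; 59 GB remain.
Put 68 GB in disk 1; 57 GB remain.
Put 60 GB in disk 4; 144 GB remain.
Put 47 GB in disk 1; 10 GB remain.
Final disks: [375,68,47] [336,144] [311,130] [296,60] [295] [294] [292] [284].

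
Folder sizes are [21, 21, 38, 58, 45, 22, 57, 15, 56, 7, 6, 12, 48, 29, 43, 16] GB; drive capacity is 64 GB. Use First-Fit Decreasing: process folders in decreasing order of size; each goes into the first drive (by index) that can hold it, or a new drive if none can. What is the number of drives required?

8 drives

Sorted descending: 58, 57, 56, 48, 45, 43, 38, 29, 22, 21, 21, 16, 15, 12, 7, 6.
58 GB → drive 1 (remaining 6 GB)
57 GB → drive 2 (remaining 7 GB)
56 GB → drive 3 (remaining 8 GB)
48 GB → drive 4 (remaining 16 GB)
45 GB → drive 5 (remaining 19 GB)
43 GB → drive 6 (remaining 21 GB)
38 GB → drive 7 (remaining 26 GB)
29 GB → drive 8 (remaining 35 GB)
22 GB → drive 7 (remaining 4 GB)
21 GB → drive 6 (remaining 0 GB)
21 GB → drive 8 (remaining 14 GB)
16 GB → drive 4 (remaining 0 GB)
15 GB → drive 5 (remaining 4 GB)
12 GB → drive 8 (remaining 2 GB)
7 GB → drive 2 (remaining 0 GB)
6 GB → drive 1 (remaining 0 GB)
Final drives: [58,6] [57,7] [56] [48,16] [45,15] [43,21] [38,22] [29,21,12].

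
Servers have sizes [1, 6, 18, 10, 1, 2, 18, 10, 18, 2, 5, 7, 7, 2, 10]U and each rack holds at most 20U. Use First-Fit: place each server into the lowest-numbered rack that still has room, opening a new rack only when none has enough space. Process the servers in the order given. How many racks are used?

7 racks

Put 1U in rack 1; 19U remain.
Put 6U in rack 1; 13U remain.
Put 18U in rack 2; 2U remain.
Put 10U in rack 1; 3U remain.
Put 1U in rack 1; 2U remain.
Put 2U in rack 1; 0U remain.
Put 18U in rack 3; 2U remain.
Put 10U in rack 4; 10U remain.
Put 18U in rack 5; 2U remain.
Put 2U in rack 2; 0U remain.
Put 5U in rack 4; 5U remain.
Put 7U in rack 6; 13U remain.
Put 7U in rack 6; 6U remain.
Put 2U in rack 3; 0U remain.
Put 10U in rack 7; 10U remain.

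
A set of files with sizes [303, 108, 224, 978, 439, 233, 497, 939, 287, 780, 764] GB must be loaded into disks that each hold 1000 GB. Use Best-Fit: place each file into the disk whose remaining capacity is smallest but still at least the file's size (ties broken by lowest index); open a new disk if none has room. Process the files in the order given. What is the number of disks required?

disk 1: place 303 GB, 697 GB left
disk 1: place 108 GB, 589 GB left
disk 1: place 224 GB, 365 GB left
disk 2: place 978 GB, 22 GB left
disk 3: place 439 GB, 561 GB left
disk 1: place 233 GB, 132 GB left
disk 3: place 497 GB, 64 GB left
disk 4: place 939 GB, 61 GB left
disk 5: place 287 GB, 713 GB left
disk 6: place 780 GB, 220 GB left
disk 7: place 764 GB, 236 GB left
Final disks: [303,108,224,233] [978] [439,497] [939] [287] [780] [764].

7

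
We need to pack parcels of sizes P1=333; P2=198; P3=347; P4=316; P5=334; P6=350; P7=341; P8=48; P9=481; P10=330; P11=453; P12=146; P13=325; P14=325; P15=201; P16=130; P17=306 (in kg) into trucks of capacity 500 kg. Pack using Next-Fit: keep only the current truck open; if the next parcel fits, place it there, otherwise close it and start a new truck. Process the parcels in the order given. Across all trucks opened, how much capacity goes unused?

2036

Put P1 (333 kg) in truck 1; 167 kg remain.
Put P2 (198 kg) in truck 2; 302 kg remain.
Put P3 (347 kg) in truck 3; 153 kg remain.
Put P4 (316 kg) in truck 4; 184 kg remain.
Put P5 (334 kg) in truck 5; 166 kg remain.
Put P6 (350 kg) in truck 6; 150 kg remain.
Put P7 (341 kg) in truck 7; 159 kg remain.
Put P8 (48 kg) in truck 7; 111 kg remain.
Put P9 (481 kg) in truck 8; 19 kg remain.
Put P10 (330 kg) in truck 9; 170 kg remain.
Put P11 (453 kg) in truck 10; 47 kg remain.
Put P12 (146 kg) in truck 11; 354 kg remain.
Put P13 (325 kg) in truck 11; 29 kg remain.
Put P14 (325 kg) in truck 12; 175 kg remain.
Put P15 (201 kg) in truck 13; 299 kg remain.
Put P16 (130 kg) in truck 13; 169 kg remain.
Put P17 (306 kg) in truck 14; 194 kg remain.
14 trucks × 500 kg = 7000 kg; used 4964 kg; unused 2036 kg.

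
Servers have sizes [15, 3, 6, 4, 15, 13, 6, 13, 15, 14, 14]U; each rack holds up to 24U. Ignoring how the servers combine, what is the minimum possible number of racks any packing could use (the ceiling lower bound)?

Total size = 15 + 3 + 6 + 4 + 15 + 13 + 6 + 13 + 15 + 14 + 14 = 118U.
⌈118 / 24⌉ = 5.

5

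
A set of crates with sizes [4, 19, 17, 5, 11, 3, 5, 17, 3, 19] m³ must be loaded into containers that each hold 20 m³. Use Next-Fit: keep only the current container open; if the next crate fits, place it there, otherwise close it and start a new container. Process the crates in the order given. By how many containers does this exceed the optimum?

Next-Fit: [4] [19] [17] [5,11,3] [5] [17,3] [19] → 7 containers.
Total size 103 m³; any packing needs at least ⌈103/20⌉ = 6 containers.
An optimal packing achieves that bound: [19] [19] [17,3] [17,3] [11,5,4] [5] → 6 containers.
Excess: 7 − 6 = 1.

1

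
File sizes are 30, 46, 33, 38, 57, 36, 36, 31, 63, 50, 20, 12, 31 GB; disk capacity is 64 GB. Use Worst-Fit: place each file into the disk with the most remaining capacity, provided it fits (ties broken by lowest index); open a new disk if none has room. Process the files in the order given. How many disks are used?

10

30 GB → disk 1 (remaining 34 GB)
46 GB → disk 2 (remaining 18 GB)
33 GB → disk 1 (remaining 1 GB)
38 GB → disk 3 (remaining 26 GB)
57 GB → disk 4 (remaining 7 GB)
36 GB → disk 5 (remaining 28 GB)
36 GB → disk 6 (remaining 28 GB)
31 GB → disk 7 (remaining 33 GB)
63 GB → disk 8 (remaining 1 GB)
50 GB → disk 9 (remaining 14 GB)
20 GB → disk 7 (remaining 13 GB)
12 GB → disk 5 (remaining 16 GB)
31 GB → disk 10 (remaining 33 GB)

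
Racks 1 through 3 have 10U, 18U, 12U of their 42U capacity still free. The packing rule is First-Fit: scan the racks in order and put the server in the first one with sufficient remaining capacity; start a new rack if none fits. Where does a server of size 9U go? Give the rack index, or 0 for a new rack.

1

Racks with room: rack 1 (10U), rack 2 (18U), rack 3 (12U).
The first with room is rack 1.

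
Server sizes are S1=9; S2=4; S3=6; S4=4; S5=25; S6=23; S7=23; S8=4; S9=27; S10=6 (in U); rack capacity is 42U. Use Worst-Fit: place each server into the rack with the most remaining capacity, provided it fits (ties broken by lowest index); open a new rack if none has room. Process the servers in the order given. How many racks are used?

rack 1: place S1 (9U), 33U left
rack 1: place S2 (4U), 29U left
rack 1: place S3 (6U), 23U left
rack 1: place S4 (4U), 19U left
rack 2: place S5 (25U), 17U left
rack 3: place S6 (23U), 19U left
rack 4: place S7 (23U), 19U left
rack 1: place S8 (4U), 15U left
rack 5: place S9 (27U), 15U left
rack 3: place S10 (6U), 13U left

5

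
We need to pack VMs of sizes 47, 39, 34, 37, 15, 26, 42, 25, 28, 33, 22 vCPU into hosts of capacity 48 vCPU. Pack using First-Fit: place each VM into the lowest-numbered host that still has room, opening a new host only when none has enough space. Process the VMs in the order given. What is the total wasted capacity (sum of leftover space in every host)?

84

Put 47 vCPU in host 1; 1 vCPU remain.
Put 39 vCPU in host 2; 9 vCPU remain.
Put 34 vCPU in host 3; 14 vCPU remain.
Put 37 vCPU in host 4; 11 vCPU remain.
Put 15 vCPU in host 5; 33 vCPU remain.
Put 26 vCPU in host 5; 7 vCPU remain.
Put 42 vCPU in host 6; 6 vCPU remain.
Put 25 vCPU in host 7; 23 vCPU remain.
Put 28 vCPU in host 8; 20 vCPU remain.
Put 33 vCPU in host 9; 15 vCPU remain.
Put 22 vCPU in host 7; 1 vCPU remain.
9 hosts × 48 vCPU = 432 vCPU; used 348 vCPU; unused 84 vCPU.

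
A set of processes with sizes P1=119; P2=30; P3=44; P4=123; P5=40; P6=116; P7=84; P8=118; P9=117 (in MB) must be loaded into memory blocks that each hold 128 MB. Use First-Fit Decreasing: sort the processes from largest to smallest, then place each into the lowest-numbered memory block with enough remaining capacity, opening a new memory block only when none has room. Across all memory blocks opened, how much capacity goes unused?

Sorted descending: 123, 119, 118, 117, 116, 84, 44, 40, 30.
Put 123 MB in memory block 1; 5 MB remain.
Put 119 MB in memory block 2; 9 MB remain.
Put 118 MB in memory block 3; 10 MB remain.
Put 117 MB in memory block 4; 11 MB remain.
Put 116 MB in memory block 5; 12 MB remain.
Put 84 MB in memory block 6; 44 MB remain.
Put 44 MB in memory block 6; 0 MB remain.
Put 40 MB in memory block 7; 88 MB remain.
Put 30 MB in memory block 7; 58 MB remain.
7 memory blocks × 128 MB = 896 MB; used 791 MB; unused 105 MB.

105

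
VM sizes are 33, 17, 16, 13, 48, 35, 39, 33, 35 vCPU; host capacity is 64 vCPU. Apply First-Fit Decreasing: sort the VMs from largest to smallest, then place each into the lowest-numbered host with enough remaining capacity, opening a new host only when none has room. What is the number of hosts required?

Sorted descending: 48, 39, 35, 35, 33, 33, 17, 16, 13.
48 vCPU → host 1 (remaining 16 vCPU)
39 vCPU → host 2 (remaining 25 vCPU)
35 vCPU → host 3 (remaining 29 vCPU)
35 vCPU → host 4 (remaining 29 vCPU)
33 vCPU → host 5 (remaining 31 vCPU)
33 vCPU → host 6 (remaining 31 vCPU)
17 vCPU → host 2 (remaining 8 vCPU)
16 vCPU → host 1 (remaining 0 vCPU)
13 vCPU → host 3 (remaining 16 vCPU)

6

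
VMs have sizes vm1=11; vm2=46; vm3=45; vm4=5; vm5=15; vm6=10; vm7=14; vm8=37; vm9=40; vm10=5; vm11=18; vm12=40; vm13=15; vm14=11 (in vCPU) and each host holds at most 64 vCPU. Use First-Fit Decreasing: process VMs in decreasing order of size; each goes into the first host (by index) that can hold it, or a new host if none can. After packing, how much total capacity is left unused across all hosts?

Sorted descending: 46, 45, 40, 40, 37, 18, 15, 15, 14, 11, 11, 10, 5, 5.
host 1: place 46 vCPU, 18 vCPU left
host 2: place 45 vCPU, 19 vCPU left
host 3: place 40 vCPU, 24 vCPU left
host 4: place 40 vCPU, 24 vCPU left
host 5: place 37 vCPU, 27 vCPU left
host 1: place 18 vCPU, 0 vCPU left
host 2: place 15 vCPU, 4 vCPU left
host 3: place 15 vCPU, 9 vCPU left
host 4: place 14 vCPU, 10 vCPU left
host 5: place 11 vCPU, 16 vCPU left
host 5: place 11 vCPU, 5 vCPU left
host 4: place 10 vCPU, 0 vCPU left
host 3: place 5 vCPU, 4 vCPU left
host 5: place 5 vCPU, 0 vCPU left
5 hosts × 64 vCPU = 320 vCPU; used 312 vCPU; unused 8 vCPU.

8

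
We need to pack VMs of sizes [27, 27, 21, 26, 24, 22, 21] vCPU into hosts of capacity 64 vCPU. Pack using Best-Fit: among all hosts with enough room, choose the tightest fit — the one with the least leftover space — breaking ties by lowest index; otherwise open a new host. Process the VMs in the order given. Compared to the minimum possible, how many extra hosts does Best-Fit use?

1

Best-Fit: [27,27] [21,26] [24,22] [21] → 4 hosts.
Total size 168 vCPU; any packing needs at least ⌈168/64⌉ = 3 hosts.
An optimal packing achieves that bound: [27,27] [26,24] [22,21,21] → 3 hosts.
Excess: 4 − 3 = 1.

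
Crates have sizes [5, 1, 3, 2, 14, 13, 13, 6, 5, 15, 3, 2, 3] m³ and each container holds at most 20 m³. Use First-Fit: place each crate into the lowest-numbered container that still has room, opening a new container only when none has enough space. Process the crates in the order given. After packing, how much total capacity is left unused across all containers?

container 1: place 5 m³, 15 m³ left
container 1: place 1 m³, 14 m³ left
container 1: place 3 m³, 11 m³ left
container 1: place 2 m³, 9 m³ left
container 2: place 14 m³, 6 m³ left
container 3: place 13 m³, 7 m³ left
container 4: place 13 m³, 7 m³ left
container 1: place 6 m³, 3 m³ left
container 2: place 5 m³, 1 m³ left
container 5: place 15 m³, 5 m³ left
container 1: place 3 m³, 0 m³ left
container 3: place 2 m³, 5 m³ left
container 3: place 3 m³, 2 m³ left
5 containers × 20 m³ = 100 m³; used 85 m³; unused 15 m³.

15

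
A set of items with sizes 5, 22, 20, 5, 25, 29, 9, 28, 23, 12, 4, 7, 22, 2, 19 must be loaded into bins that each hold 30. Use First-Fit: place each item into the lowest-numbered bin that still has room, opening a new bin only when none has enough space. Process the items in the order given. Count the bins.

Put 5 in bin 1; 25 remain.
Put 22 in bin 1; 3 remain.
Put 20 in bin 2; 10 remain.
Put 5 in bin 2; 5 remain.
Put 25 in bin 3; 5 remain.
Put 29 in bin 4; 1 remain.
Put 9 in bin 5; 21 remain.
Put 28 in bin 6; 2 remain.
Put 23 in bin 7; 7 remain.
Put 12 in bin 5; 9 remain.
Put 4 in bin 2; 1 remain.
Put 7 in bin 5; 2 remain.
Put 22 in bin 8; 8 remain.
Put 2 in bin 1; 1 remain.
Put 19 in bin 9; 11 remain.
Final bins: [5,22,2] [20,5,4] [25] [29] [9,12,7] [28] [23] [22] [19].

9 bins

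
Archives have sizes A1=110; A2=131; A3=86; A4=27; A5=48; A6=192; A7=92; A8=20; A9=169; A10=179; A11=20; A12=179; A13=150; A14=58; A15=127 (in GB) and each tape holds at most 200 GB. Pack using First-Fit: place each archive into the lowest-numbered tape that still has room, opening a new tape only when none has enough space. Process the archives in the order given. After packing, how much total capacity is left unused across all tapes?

A1 (110 GB) → tape 1 (remaining 90 GB)
A2 (131 GB) → tape 2 (remaining 69 GB)
A3 (86 GB) → tape 1 (remaining 4 GB)
A4 (27 GB) → tape 2 (remaining 42 GB)
A5 (48 GB) → tape 3 (remaining 152 GB)
A6 (192 GB) → tape 4 (remaining 8 GB)
A7 (92 GB) → tape 3 (remaining 60 GB)
A8 (20 GB) → tape 2 (remaining 22 GB)
A9 (169 GB) → tape 5 (remaining 31 GB)
A10 (179 GB) → tape 6 (remaining 21 GB)
A11 (20 GB) → tape 2 (remaining 2 GB)
A12 (179 GB) → tape 7 (remaining 21 GB)
A13 (150 GB) → tape 8 (remaining 50 GB)
A14 (58 GB) → tape 3 (remaining 2 GB)
A15 (127 GB) → tape 9 (remaining 73 GB)
9 tapes × 200 GB = 1800 GB; used 1588 GB; unused 212 GB.

212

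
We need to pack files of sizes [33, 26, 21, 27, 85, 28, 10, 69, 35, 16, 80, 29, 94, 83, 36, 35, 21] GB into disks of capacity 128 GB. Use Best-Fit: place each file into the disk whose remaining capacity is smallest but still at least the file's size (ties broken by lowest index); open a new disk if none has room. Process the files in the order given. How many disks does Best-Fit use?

33 GB → disk 1 (remaining 95 GB)
26 GB → disk 1 (remaining 69 GB)
21 GB → disk 1 (remaining 48 GB)
27 GB → disk 1 (remaining 21 GB)
85 GB → disk 2 (remaining 43 GB)
28 GB → disk 2 (remaining 15 GB)
10 GB → disk 2 (remaining 5 GB)
69 GB → disk 3 (remaining 59 GB)
35 GB → disk 3 (remaining 24 GB)
16 GB → disk 1 (remaining 5 GB)
80 GB → disk 4 (remaining 48 GB)
29 GB → disk 4 (remaining 19 GB)
94 GB → disk 5 (remaining 34 GB)
83 GB → disk 6 (remaining 45 GB)
36 GB → disk 6 (remaining 9 GB)
35 GB → disk 7 (remaining 93 GB)
21 GB → disk 3 (remaining 3 GB)

7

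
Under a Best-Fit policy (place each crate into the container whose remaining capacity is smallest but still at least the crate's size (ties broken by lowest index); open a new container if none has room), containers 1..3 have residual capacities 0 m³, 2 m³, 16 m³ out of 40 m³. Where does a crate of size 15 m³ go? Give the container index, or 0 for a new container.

Containers with room: container 3 (16 m³).
Tightest fit is container 3 with 16 m³ free.

3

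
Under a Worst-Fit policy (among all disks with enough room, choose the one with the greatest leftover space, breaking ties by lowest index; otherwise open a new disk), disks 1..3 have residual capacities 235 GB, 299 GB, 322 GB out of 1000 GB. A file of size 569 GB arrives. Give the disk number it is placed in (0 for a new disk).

No disk has ≥ 569 GB free, so a new disk is opened.

0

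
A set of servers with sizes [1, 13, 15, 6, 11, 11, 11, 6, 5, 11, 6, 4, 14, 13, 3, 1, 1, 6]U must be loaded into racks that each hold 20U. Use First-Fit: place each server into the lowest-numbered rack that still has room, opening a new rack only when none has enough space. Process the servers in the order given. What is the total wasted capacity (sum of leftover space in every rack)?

rack 1: place 1U, 19U left
rack 1: place 13U, 6U left
rack 2: place 15U, 5U left
rack 1: place 6U, 0U left
rack 3: place 11U, 9U left
rack 4: place 11U, 9U left
rack 5: place 11U, 9U left
rack 3: place 6U, 3U left
rack 2: place 5U, 0U left
rack 6: place 11U, 9U left
rack 4: place 6U, 3U left
rack 5: place 4U, 5U left
rack 7: place 14U, 6U left
rack 8: place 13U, 7U left
rack 3: place 3U, 0U left
rack 4: place 1U, 2U left
rack 4: place 1U, 1U left
rack 6: place 6U, 3U left
8 racks × 20U = 160U; used 138U; unused 22U.

22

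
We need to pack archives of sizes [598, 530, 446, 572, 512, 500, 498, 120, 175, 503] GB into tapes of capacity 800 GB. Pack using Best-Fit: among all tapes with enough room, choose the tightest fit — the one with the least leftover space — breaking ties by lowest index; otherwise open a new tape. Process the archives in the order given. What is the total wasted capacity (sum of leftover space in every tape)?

1946

598 GB → tape 1 (remaining 202 GB)
530 GB → tape 2 (remaining 270 GB)
446 GB → tape 3 (remaining 354 GB)
572 GB → tape 4 (remaining 228 GB)
512 GB → tape 5 (remaining 288 GB)
500 GB → tape 6 (remaining 300 GB)
498 GB → tape 7 (remaining 302 GB)
120 GB → tape 1 (remaining 82 GB)
175 GB → tape 4 (remaining 53 GB)
503 GB → tape 8 (remaining 297 GB)
8 tapes × 800 GB = 6400 GB; used 4454 GB; unused 1946 GB.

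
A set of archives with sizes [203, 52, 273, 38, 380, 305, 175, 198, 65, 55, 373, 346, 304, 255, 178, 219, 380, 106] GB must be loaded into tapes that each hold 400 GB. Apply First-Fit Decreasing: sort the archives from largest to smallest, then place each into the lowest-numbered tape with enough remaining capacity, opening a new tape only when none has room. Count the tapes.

11

Sorted descending: 380, 380, 373, 346, 305, 304, 273, 255, 219, 203, 198, 178, 175, 106, 65, 55, 52, 38.
380 GB → tape 1 (remaining 20 GB)
380 GB → tape 2 (remaining 20 GB)
373 GB → tape 3 (remaining 27 GB)
346 GB → tape 4 (remaining 54 GB)
305 GB → tape 5 (remaining 95 GB)
304 GB → tape 6 (remaining 96 GB)
273 GB → tape 7 (remaining 127 GB)
255 GB → tape 8 (remaining 145 GB)
219 GB → tape 9 (remaining 181 GB)
203 GB → tape 10 (remaining 197 GB)
198 GB → tape 11 (remaining 202 GB)
178 GB → tape 9 (remaining 3 GB)
175 GB → tape 10 (remaining 22 GB)
106 GB → tape 7 (remaining 21 GB)
65 GB → tape 5 (remaining 30 GB)
55 GB → tape 6 (remaining 41 GB)
52 GB → tape 4 (remaining 2 GB)
38 GB → tape 6 (remaining 3 GB)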